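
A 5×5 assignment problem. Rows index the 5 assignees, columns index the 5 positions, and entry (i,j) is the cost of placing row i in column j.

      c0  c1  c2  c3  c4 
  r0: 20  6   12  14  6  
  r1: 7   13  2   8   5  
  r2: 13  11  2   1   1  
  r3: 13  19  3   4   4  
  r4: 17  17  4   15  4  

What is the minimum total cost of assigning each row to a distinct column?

optimal assignment: row0→col1 (cost 6), row1→col0 (cost 7), row2→col3 (cost 1), row3→col2 (cost 3), row4→col4 (cost 4)
total = 6 + 7 + 1 + 3 + 4 = 21

Minimum assignment cost: 21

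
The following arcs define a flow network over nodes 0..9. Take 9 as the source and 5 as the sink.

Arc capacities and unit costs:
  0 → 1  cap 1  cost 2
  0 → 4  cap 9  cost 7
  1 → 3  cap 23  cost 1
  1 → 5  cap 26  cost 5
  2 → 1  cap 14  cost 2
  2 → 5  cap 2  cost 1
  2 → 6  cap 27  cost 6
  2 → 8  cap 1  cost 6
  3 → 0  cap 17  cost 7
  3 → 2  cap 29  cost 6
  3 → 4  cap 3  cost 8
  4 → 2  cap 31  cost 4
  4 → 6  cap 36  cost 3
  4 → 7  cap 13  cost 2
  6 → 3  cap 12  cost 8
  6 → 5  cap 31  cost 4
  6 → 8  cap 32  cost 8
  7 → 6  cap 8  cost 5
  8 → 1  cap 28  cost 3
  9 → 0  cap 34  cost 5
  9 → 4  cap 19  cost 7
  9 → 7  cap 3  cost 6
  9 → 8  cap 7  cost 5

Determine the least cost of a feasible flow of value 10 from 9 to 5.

shortest-cost path #1: 9→0→1→5 push 1 @ unit cost 12 (adds 12)
shortest-cost path #2: 9→4→2→5 push 2 @ unit cost 12 (adds 24)
shortest-cost path #3: 9→8→1→5 push 7 @ unit cost 13 (adds 91)
total cost = 127

Minimum cost for 10 units: 127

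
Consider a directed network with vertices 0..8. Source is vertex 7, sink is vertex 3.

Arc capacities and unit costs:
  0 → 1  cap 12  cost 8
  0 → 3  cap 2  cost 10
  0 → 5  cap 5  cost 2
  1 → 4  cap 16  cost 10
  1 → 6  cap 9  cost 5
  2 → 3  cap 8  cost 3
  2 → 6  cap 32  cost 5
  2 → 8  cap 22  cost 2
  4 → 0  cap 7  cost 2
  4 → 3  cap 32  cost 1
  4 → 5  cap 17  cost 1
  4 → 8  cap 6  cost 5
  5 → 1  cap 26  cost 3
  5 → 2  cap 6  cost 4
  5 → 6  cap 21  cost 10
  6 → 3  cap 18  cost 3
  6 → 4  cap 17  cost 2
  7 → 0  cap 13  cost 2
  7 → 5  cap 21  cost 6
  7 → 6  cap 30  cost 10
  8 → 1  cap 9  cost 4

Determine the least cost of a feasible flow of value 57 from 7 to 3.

shortest-cost path #1: 7→0→5→2→3 push 5 @ unit cost 11 (adds 55)
shortest-cost path #2: 7→0→3 push 2 @ unit cost 12 (adds 24)
shortest-cost path #3: 7→6→3 push 18 @ unit cost 13 (adds 234)
shortest-cost path #4: 7→5→2→3 push 1 @ unit cost 13 (adds 13)
shortest-cost path #5: 7→6→4→3 push 12 @ unit cost 13 (adds 156)
shortest-cost path #6: 7→5→1→6→4→3 push 5 @ unit cost 17 (adds 85)
shortest-cost path #7: 7→5→1→4→3 push 14 @ unit cost 20 (adds 280)
total cost = 847

Minimum cost for 57 units: 847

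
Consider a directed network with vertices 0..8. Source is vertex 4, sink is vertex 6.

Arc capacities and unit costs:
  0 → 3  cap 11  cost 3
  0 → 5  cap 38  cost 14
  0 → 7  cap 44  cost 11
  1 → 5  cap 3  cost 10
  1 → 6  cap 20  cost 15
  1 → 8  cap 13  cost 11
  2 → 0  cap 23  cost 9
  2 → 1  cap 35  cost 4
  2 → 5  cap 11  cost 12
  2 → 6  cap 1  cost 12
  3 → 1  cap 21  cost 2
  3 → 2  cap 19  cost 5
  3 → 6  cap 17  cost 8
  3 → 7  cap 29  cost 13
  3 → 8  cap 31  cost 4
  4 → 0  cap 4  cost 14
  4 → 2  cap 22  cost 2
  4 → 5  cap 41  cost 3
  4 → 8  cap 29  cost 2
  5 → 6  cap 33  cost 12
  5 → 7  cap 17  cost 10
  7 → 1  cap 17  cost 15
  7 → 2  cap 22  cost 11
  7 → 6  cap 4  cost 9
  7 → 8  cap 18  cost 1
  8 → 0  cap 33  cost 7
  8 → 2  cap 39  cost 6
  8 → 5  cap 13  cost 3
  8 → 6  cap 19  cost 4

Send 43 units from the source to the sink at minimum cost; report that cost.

shortest-cost path #1: 4→8→6 push 19 @ unit cost 6 (adds 114)
shortest-cost path #2: 4→2→6 push 1 @ unit cost 14 (adds 14)
shortest-cost path #3: 4→5→6 push 23 @ unit cost 15 (adds 345)
total cost = 473

Minimum cost for 43 units: 473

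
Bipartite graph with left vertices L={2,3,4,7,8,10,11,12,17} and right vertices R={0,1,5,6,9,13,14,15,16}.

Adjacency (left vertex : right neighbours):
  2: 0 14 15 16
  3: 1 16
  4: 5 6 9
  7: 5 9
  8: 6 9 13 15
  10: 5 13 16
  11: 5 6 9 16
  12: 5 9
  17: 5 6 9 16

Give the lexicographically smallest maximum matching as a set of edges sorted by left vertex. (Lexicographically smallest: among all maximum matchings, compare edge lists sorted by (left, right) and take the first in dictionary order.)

Lex-smallest maximum matching: {(2,0), (3,1), (4,5), (7,9), (8,15), (10,13), (11,6), (17,16)}

|M| = 8 (so the lex-smallest maximum matching has 8 edges)
process left vertices in ascending order; for each, take the smallest-labelled available neighbour that still permits 8 edges overall, or leave it unmatched if none does
lex-smallest matching: {2-0, 3-1, 4-5, 7-9, 8-15, 10-13, 11-6, 17-16}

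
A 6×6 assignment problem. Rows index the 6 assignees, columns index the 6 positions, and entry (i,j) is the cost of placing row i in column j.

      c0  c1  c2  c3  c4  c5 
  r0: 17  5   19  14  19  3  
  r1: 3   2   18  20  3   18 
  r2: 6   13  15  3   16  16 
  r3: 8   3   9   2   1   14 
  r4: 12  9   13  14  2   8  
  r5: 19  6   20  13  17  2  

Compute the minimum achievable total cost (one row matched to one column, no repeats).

optimal assignment: row0→col1 (cost 5), row1→col0 (cost 3), row2→col3 (cost 3), row3→col2 (cost 9), row4→col4 (cost 2), row5→col5 (cost 2)
total = 5 + 3 + 3 + 9 + 2 + 2 = 24

Minimum assignment cost: 24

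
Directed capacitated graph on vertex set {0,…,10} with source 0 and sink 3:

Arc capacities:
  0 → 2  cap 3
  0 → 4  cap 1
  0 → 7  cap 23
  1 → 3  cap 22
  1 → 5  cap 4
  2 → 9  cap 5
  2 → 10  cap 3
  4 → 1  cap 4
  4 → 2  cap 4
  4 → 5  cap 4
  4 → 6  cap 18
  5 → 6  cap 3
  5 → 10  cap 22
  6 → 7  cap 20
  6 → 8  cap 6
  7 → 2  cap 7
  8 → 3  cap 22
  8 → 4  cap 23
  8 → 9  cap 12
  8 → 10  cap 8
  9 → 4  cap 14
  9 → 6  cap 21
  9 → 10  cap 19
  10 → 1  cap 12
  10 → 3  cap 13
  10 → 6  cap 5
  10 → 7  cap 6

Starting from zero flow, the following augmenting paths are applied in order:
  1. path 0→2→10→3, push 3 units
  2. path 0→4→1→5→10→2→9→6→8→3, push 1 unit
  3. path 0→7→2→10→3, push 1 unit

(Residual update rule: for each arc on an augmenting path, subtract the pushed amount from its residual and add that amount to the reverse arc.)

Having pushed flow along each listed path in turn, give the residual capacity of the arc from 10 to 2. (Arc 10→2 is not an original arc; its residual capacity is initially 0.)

Residual capacity of (10,2): 3

after path 1 (0→2→10→3, push 3): res(10,2)=3
after path 2 (0→4→1→5→10→2→9→6→8→3, push 1): res(10,2)=2
after path 3 (0→7→2→10→3, push 1): res(10,2)=3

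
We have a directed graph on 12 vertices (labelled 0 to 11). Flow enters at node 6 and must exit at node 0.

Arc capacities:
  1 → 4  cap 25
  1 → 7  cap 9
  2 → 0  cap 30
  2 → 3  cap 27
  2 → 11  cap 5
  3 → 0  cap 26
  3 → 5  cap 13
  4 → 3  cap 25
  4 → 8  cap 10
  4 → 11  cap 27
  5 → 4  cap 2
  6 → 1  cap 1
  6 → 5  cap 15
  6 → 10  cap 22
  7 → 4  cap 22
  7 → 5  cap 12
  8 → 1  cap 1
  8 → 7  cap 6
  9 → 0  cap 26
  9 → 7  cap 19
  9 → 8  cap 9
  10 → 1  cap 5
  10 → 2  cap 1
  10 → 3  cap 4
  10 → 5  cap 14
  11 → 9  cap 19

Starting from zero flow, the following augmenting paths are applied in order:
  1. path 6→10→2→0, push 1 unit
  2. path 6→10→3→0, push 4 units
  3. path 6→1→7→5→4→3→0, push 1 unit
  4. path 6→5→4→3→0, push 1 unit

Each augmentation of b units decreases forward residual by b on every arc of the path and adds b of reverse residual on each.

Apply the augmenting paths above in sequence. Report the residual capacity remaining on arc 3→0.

Residual capacity of (3,0): 20

after path 1 (6→10→2→0, push 1): res(3,0)=26
after path 2 (6→10→3→0, push 4): res(3,0)=22
after path 3 (6→1→7→5→4→3→0, push 1): res(3,0)=21
after path 4 (6→5→4→3→0, push 1): res(3,0)=20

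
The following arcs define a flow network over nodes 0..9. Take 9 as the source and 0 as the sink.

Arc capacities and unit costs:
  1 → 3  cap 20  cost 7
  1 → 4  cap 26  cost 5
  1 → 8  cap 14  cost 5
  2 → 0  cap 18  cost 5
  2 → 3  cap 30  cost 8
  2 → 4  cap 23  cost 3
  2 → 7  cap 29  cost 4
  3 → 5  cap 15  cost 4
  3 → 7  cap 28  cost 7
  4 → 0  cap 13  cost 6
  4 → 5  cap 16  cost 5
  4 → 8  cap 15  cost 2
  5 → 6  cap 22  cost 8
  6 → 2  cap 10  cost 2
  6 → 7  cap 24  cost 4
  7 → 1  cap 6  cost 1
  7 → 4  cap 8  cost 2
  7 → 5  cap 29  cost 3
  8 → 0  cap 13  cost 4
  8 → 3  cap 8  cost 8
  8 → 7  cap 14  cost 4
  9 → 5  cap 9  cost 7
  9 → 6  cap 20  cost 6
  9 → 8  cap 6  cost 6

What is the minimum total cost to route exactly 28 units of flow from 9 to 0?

Minimum cost for 28 units: 432

shortest-cost path #1: 9→8→0 push 6 @ unit cost 10 (adds 60)
shortest-cost path #2: 9→6→2→0 push 10 @ unit cost 13 (adds 130)
shortest-cost path #3: 9→6→7→4→0 push 8 @ unit cost 18 (adds 144)
shortest-cost path #4: 9→6→7→1→8→0 push 2 @ unit cost 20 (adds 40)
shortest-cost path #5: 9→5→6→7→1→8→0 push 2 @ unit cost 29 (adds 58)
total cost = 432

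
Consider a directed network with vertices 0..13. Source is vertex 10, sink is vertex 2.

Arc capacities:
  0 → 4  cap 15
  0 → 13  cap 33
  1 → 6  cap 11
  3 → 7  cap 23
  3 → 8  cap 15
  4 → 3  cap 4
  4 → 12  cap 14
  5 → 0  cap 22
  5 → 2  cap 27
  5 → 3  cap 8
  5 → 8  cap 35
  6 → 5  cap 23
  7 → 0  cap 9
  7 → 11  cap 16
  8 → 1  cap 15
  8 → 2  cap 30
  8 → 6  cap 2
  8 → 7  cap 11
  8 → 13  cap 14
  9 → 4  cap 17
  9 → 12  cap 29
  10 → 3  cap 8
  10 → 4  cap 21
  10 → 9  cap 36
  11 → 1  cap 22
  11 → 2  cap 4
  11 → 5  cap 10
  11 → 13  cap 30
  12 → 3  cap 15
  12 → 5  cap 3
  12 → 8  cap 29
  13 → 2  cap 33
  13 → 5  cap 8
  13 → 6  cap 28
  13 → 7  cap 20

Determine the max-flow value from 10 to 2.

Maximum flow value: 55

augment #1: 10→3→8→2 bottleneck 8, total now 8
augment #2: 10→4→3→8→2 bottleneck 4, total now 12
augment #3: 10→4→12→5→2 bottleneck 3, total now 15
augment #4: 10→4→12→8→2 bottleneck 11, total now 26
augment #5: 10→9→12→8→2 bottleneck 7, total now 33
augment #6: 10→9→12→8→13→2 bottleneck 11, total now 44
augment #7: 10→9→12→3→7→11→2 bottleneck 4, total now 48
augment #8: 10→9→12→3→8→13→2 bottleneck 3, total now 51
augment #9: 10→9→12→3→7→0→13→2 bottleneck 4, total now 55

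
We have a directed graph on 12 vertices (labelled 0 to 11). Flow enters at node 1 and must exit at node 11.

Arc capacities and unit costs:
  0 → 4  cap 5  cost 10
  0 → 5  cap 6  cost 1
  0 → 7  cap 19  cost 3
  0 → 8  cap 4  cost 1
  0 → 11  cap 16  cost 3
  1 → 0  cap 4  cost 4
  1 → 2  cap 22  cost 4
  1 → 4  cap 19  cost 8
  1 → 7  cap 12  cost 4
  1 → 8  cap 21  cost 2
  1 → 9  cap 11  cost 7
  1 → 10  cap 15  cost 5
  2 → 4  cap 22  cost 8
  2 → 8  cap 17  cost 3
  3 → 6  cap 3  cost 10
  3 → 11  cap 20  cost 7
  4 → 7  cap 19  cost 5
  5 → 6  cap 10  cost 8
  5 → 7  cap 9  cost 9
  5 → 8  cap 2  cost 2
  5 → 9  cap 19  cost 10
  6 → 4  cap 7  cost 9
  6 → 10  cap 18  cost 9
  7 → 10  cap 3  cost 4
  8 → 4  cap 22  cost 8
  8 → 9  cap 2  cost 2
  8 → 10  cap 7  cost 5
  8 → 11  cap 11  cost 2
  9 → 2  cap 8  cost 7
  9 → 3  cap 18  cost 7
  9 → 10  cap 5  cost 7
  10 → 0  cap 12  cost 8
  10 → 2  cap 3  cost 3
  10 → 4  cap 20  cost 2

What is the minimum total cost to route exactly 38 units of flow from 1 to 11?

shortest-cost path #1: 1→8→11 push 11 @ unit cost 4 (adds 44)
shortest-cost path #2: 1→0→11 push 4 @ unit cost 7 (adds 28)
shortest-cost path #3: 1→10→0→11 push 12 @ unit cost 16 (adds 192)
shortest-cost path #4: 1→8→9→3→11 push 2 @ unit cost 18 (adds 36)
shortest-cost path #5: 1→9→3→11 push 9 @ unit cost 21 (adds 189)
total cost = 489

Minimum cost for 38 units: 489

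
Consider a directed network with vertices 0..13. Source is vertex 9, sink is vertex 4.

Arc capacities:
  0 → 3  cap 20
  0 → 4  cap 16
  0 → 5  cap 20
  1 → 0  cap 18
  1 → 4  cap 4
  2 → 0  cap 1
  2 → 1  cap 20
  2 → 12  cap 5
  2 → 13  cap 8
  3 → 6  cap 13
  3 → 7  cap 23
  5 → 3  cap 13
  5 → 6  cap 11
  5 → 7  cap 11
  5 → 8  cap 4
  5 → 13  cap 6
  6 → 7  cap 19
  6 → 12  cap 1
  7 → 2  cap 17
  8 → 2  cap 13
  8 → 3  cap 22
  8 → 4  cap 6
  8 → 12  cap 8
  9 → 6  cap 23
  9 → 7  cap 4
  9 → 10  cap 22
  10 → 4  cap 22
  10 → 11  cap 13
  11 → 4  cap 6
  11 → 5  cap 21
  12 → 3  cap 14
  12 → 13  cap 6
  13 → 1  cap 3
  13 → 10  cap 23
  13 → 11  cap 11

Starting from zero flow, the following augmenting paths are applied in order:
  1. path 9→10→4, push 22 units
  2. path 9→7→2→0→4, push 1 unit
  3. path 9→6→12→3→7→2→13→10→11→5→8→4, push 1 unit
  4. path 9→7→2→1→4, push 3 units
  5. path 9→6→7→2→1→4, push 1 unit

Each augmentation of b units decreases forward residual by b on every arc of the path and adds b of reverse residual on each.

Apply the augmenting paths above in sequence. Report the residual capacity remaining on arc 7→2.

after path 1 (9→10→4, push 22): res(7,2)=17
after path 2 (9→7→2→0→4, push 1): res(7,2)=16
after path 3 (9→6→12→3→7→2→13→10→11→5→8→4, push 1): res(7,2)=15
after path 4 (9→7→2→1→4, push 3): res(7,2)=12
after path 5 (9→6→7→2→1→4, push 1): res(7,2)=11

Residual capacity of (7,2): 11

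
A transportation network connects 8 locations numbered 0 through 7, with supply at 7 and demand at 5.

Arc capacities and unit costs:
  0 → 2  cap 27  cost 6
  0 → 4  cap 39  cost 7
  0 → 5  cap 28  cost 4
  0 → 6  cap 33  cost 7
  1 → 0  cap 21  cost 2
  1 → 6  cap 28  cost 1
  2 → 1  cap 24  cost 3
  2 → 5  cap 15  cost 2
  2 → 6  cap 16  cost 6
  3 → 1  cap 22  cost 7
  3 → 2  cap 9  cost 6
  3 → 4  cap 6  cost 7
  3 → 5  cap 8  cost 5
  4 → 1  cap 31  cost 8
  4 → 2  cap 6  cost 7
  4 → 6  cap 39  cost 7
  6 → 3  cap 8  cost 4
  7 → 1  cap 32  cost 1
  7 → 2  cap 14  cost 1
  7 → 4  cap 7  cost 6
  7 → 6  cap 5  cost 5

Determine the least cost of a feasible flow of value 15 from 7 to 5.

shortest-cost path #1: 7→2→5 push 14 @ unit cost 3 (adds 42)
shortest-cost path #2: 7→1→0→5 push 1 @ unit cost 7 (adds 7)
total cost = 49

Minimum cost for 15 units: 49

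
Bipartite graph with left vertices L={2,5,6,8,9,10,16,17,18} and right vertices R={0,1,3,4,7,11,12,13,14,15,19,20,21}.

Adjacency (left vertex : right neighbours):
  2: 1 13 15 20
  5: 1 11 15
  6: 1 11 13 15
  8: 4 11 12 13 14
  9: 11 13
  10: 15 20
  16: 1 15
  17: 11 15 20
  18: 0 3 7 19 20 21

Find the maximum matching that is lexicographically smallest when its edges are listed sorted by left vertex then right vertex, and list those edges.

Lex-smallest maximum matching: {(2,1), (5,11), (6,13), (8,4), (10,15), (17,20), (18,0)}

|M| = 7 (so the lex-smallest maximum matching has 7 edges)
process left vertices in ascending order; for each, take the smallest-labelled available neighbour that still permits 7 edges overall, or leave it unmatched if none does
lex-smallest matching: {2-1, 5-11, 6-13, 8-4, 10-15, 17-20, 18-0}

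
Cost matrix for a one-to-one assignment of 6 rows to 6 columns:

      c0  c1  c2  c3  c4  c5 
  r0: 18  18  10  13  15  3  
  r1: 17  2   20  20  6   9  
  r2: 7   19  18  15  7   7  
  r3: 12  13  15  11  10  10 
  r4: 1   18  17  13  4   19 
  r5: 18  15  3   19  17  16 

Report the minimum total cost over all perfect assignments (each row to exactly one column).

optimal assignment: row0→col5 (cost 3), row1→col1 (cost 2), row2→col4 (cost 7), row3→col3 (cost 11), row4→col0 (cost 1), row5→col2 (cost 3)
total = 3 + 2 + 7 + 11 + 1 + 3 = 27

Minimum assignment cost: 27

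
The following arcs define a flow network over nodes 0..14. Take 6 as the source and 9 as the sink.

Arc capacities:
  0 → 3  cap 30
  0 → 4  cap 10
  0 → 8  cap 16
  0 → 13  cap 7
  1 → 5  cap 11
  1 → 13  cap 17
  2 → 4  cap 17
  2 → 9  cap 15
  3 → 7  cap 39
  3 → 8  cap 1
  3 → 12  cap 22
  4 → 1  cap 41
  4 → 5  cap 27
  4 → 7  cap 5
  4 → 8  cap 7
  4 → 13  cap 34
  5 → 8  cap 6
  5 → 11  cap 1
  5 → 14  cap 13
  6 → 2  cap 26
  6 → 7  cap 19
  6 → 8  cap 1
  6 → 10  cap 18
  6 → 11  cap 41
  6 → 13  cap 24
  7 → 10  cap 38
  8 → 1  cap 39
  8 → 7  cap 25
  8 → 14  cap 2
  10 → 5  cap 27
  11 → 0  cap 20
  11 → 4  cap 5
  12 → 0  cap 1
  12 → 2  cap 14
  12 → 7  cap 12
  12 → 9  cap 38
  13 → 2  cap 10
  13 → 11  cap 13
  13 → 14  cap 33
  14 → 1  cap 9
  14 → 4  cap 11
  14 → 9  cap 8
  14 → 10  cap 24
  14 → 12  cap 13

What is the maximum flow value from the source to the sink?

augment #1: 6→2→9 bottleneck 15, total now 15
augment #2: 6→8→14→9 bottleneck 1, total now 16
augment #3: 6→13→14→9 bottleneck 7, total now 23
augment #4: 6→13→14→12→9 bottleneck 13, total now 36
augment #5: 6→11→0→3→12→9 bottleneck 20, total now 56

Maximum flow value: 56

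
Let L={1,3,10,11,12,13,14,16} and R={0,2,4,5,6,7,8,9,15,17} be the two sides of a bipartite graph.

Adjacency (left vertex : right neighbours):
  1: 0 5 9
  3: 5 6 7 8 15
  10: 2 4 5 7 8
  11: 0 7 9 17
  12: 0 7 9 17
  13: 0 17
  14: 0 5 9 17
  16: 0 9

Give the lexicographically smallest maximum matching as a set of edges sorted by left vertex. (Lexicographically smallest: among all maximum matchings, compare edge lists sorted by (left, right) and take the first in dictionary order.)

Lex-smallest maximum matching: {(1,0), (3,6), (10,2), (11,7), (12,9), (13,17), (14,5)}

|M| = 7 (so the lex-smallest maximum matching has 7 edges)
process left vertices in ascending order; for each, take the smallest-labelled available neighbour that still permits 7 edges overall, or leave it unmatched if none does
lex-smallest matching: {1-0, 3-6, 10-2, 11-7, 12-9, 13-17, 14-5}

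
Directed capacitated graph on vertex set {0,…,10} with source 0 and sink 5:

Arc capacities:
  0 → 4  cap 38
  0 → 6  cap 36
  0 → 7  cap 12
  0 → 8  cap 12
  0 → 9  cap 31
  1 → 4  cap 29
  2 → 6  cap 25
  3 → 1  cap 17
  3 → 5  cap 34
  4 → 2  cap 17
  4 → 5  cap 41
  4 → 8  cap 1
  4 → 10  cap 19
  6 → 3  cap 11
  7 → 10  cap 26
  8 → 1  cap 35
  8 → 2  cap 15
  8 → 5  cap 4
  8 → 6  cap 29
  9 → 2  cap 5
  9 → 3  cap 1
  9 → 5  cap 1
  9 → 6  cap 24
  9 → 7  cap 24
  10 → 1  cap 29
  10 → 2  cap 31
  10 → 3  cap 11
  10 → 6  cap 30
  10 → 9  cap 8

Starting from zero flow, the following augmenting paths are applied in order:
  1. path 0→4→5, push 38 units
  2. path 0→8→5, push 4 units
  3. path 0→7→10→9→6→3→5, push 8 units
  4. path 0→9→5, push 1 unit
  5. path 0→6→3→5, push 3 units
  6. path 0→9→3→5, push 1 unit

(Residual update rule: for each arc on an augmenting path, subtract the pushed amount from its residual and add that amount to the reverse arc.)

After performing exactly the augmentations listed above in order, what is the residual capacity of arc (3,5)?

after path 1 (0→4→5, push 38): res(3,5)=34
after path 2 (0→8→5, push 4): res(3,5)=34
after path 3 (0→7→10→9→6→3→5, push 8): res(3,5)=26
after path 4 (0→9→5, push 1): res(3,5)=26
after path 5 (0→6→3→5, push 3): res(3,5)=23
after path 6 (0→9→3→5, push 1): res(3,5)=22

Residual capacity of (3,5): 22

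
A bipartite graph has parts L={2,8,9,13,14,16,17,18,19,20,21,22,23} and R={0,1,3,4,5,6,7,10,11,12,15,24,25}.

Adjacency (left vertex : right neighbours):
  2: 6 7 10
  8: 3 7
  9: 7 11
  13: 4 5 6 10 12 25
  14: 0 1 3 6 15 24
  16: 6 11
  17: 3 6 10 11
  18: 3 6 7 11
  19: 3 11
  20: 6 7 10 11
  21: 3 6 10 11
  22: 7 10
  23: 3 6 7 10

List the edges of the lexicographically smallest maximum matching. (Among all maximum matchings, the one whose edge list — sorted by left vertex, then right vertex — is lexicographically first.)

|M| = 7 (so the lex-smallest maximum matching has 7 edges)
process left vertices in ascending order; for each, take the smallest-labelled available neighbour that still permits 7 edges overall, or leave it unmatched if none does
lex-smallest matching: {2-6, 8-3, 9-7, 13-4, 14-0, 16-11, 17-10}

Lex-smallest maximum matching: {(2,6), (8,3), (9,7), (13,4), (14,0), (16,11), (17,10)}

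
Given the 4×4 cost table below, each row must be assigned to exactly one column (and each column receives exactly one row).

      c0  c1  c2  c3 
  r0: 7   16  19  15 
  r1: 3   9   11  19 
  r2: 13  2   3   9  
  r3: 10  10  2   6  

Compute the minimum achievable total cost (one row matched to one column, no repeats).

Minimum assignment cost: 22

optimal assignment: row0→col3 (cost 15), row1→col0 (cost 3), row2→col1 (cost 2), row3→col2 (cost 2)
total = 15 + 3 + 2 + 2 = 22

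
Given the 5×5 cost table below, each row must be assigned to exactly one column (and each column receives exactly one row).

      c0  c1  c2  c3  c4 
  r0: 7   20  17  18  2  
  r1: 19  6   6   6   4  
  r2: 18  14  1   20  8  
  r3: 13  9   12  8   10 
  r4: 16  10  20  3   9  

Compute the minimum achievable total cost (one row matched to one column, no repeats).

optimal assignment: row0→col0 (cost 7), row1→col4 (cost 4), row2→col2 (cost 1), row3→col1 (cost 9), row4→col3 (cost 3)
total = 7 + 4 + 1 + 9 + 3 = 24

Minimum assignment cost: 24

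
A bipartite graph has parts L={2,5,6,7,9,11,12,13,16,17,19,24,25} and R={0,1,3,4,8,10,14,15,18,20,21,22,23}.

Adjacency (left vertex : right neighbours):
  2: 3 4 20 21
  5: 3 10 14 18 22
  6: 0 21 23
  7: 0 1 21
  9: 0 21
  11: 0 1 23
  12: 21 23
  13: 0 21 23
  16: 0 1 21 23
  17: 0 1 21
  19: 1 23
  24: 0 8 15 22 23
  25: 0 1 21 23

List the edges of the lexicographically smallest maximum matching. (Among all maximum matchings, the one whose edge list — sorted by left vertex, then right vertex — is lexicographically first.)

Lex-smallest maximum matching: {(2,3), (5,10), (6,0), (7,1), (9,21), (11,23), (24,8)}

|M| = 7 (so the lex-smallest maximum matching has 7 edges)
process left vertices in ascending order; for each, take the smallest-labelled available neighbour that still permits 7 edges overall, or leave it unmatched if none does
lex-smallest matching: {2-3, 5-10, 6-0, 7-1, 9-21, 11-23, 24-8}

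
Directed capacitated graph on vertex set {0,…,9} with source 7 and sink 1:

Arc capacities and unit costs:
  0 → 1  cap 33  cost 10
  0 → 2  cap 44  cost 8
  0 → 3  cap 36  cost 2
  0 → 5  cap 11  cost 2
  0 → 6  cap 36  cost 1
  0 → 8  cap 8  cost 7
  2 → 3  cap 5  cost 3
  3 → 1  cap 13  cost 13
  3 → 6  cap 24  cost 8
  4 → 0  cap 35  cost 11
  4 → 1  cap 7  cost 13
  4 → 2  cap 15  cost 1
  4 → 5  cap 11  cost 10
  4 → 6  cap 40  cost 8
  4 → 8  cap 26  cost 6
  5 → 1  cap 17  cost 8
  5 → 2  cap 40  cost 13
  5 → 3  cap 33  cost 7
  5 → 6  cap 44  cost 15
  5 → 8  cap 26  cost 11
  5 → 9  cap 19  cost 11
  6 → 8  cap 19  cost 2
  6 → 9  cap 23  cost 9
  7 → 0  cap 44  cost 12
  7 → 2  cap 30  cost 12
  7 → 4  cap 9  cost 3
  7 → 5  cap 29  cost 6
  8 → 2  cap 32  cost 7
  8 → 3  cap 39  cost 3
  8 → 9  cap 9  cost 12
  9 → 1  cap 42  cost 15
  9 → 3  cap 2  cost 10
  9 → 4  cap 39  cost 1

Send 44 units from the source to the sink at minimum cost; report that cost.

Minimum cost for 44 units: 786

shortest-cost path #1: 7→5→1 push 17 @ unit cost 14 (adds 238)
shortest-cost path #2: 7→4→1 push 7 @ unit cost 16 (adds 112)
shortest-cost path #3: 7→4→2→3→1 push 2 @ unit cost 20 (adds 40)
shortest-cost path #4: 7→0→1 push 18 @ unit cost 22 (adds 396)
total cost = 786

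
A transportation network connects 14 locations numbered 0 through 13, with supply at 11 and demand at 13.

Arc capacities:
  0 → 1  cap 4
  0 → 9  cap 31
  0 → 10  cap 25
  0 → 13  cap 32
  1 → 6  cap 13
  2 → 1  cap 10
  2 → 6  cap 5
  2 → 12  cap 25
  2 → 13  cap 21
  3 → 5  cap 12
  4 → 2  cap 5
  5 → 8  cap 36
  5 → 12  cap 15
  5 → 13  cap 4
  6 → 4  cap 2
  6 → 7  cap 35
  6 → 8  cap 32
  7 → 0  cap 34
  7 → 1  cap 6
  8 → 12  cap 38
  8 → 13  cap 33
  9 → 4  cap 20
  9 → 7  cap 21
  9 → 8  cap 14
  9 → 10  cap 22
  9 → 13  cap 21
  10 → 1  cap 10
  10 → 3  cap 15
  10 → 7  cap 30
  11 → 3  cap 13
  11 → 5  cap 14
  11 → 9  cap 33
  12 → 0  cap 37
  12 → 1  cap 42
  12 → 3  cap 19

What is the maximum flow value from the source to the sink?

augment #1: 11→5→13 bottleneck 4, total now 4
augment #2: 11→9→13 bottleneck 21, total now 25
augment #3: 11→5→8→13 bottleneck 10, total now 35
augment #4: 11→9→8→13 bottleneck 12, total now 47
augment #5: 11→3→5→8→13 bottleneck 11, total now 58
augment #6: 11→3→5→12→0→13 bottleneck 1, total now 59

Maximum flow value: 59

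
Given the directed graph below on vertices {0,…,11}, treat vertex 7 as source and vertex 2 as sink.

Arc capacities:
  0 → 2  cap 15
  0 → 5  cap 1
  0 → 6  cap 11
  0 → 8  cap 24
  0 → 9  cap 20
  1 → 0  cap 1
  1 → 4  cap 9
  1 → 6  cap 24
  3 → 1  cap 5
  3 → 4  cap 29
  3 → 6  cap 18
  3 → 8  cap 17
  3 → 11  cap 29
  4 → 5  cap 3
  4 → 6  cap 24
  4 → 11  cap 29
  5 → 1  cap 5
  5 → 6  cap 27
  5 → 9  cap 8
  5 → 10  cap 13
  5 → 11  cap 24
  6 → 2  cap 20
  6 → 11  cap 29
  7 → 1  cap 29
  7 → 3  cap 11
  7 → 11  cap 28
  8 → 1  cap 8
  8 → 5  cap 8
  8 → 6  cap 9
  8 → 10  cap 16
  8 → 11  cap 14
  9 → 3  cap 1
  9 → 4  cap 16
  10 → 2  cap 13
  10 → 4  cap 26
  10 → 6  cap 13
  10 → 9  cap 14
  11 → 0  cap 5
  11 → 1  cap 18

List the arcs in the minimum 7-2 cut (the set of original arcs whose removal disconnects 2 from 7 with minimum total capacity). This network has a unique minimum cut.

augment #1: 7→1→0→2 push 1
augment #2: 7→1→6→2 push 20
augment #3: 7→11→0→2 push 5
augment #4: 7→3→8→10→2 push 11
augment #5: 7→1→4→5→10→2 push 2
max flow = 39; residual-reachable set from 7 gives S-side
cut edges (S→T): {(1,0), (6,2), (10,2), (11,0)} total cap 39

Min-cut arcs: {(1,0), (6,2), (10,2), (11,0)} (total capacity 39)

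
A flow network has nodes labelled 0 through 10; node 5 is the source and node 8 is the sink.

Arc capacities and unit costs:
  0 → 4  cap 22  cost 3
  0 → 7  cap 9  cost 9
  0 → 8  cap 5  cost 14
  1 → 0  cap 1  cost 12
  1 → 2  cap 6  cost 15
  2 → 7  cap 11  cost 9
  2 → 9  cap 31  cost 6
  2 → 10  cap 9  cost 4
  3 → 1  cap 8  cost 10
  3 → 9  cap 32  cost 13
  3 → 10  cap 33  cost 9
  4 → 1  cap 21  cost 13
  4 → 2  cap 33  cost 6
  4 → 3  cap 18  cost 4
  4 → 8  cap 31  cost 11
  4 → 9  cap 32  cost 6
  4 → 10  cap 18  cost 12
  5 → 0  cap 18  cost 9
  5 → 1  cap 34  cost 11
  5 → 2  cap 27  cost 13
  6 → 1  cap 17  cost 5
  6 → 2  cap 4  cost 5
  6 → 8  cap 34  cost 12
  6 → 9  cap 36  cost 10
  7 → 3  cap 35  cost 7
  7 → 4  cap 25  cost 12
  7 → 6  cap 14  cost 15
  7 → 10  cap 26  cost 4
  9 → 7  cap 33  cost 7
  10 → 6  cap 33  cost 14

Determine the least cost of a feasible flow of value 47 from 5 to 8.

Minimum cost for 47 units: 1746

shortest-cost path #1: 5→0→8 push 5 @ unit cost 23 (adds 115)
shortest-cost path #2: 5→0→4→8 push 13 @ unit cost 23 (adds 299)
shortest-cost path #3: 5→1→0→4→8 push 1 @ unit cost 37 (adds 37)
shortest-cost path #4: 5→2→10→6→8 push 9 @ unit cost 43 (adds 387)
shortest-cost path #5: 5→2→7→4→8 push 11 @ unit cost 45 (adds 495)
shortest-cost path #6: 5→2→9→7→4→8 push 6 @ unit cost 49 (adds 294)
shortest-cost path #7: 5→2→9→7→6→8 push 1 @ unit cost 53 (adds 53)
shortest-cost path #8: 5→1→2→9→7→6→8 push 1 @ unit cost 66 (adds 66)
total cost = 1746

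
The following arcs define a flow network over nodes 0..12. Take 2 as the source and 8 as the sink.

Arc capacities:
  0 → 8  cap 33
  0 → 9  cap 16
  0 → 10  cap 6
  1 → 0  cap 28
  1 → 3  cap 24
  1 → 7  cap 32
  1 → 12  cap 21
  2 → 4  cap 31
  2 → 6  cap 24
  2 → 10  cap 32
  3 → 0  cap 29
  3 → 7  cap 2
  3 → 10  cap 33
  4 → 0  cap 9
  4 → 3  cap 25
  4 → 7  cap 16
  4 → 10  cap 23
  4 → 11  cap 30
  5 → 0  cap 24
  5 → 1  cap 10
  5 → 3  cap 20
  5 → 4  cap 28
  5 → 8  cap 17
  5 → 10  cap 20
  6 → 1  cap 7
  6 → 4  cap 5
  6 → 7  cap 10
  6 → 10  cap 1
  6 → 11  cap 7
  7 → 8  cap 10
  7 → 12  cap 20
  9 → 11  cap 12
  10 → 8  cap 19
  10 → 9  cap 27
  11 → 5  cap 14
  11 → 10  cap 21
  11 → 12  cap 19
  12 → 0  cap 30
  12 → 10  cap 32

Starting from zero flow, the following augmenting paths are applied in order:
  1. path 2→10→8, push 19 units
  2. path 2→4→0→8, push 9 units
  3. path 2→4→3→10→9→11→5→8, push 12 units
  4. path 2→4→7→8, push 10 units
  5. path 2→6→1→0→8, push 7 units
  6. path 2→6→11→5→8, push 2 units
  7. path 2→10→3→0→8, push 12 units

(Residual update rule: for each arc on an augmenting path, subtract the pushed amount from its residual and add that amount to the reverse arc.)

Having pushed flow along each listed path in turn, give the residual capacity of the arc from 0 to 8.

Residual capacity of (0,8): 5

after path 1 (2→10→8, push 19): res(0,8)=33
after path 2 (2→4→0→8, push 9): res(0,8)=24
after path 3 (2→4→3→10→9→11→5→8, push 12): res(0,8)=24
after path 4 (2→4→7→8, push 10): res(0,8)=24
after path 5 (2→6→1→0→8, push 7): res(0,8)=17
after path 6 (2→6→11→5→8, push 2): res(0,8)=17
after path 7 (2→10→3→0→8, push 12): res(0,8)=5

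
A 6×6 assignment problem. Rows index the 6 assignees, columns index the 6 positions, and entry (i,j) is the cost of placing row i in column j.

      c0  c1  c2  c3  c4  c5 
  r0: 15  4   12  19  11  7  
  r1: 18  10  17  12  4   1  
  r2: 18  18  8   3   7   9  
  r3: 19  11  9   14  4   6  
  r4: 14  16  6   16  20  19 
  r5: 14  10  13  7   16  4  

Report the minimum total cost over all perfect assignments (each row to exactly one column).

optimal assignment: row0→col1 (cost 4), row1→col5 (cost 1), row2→col3 (cost 3), row3→col4 (cost 4), row4→col2 (cost 6), row5→col0 (cost 14)
total = 4 + 1 + 3 + 4 + 6 + 14 = 32

Minimum assignment cost: 32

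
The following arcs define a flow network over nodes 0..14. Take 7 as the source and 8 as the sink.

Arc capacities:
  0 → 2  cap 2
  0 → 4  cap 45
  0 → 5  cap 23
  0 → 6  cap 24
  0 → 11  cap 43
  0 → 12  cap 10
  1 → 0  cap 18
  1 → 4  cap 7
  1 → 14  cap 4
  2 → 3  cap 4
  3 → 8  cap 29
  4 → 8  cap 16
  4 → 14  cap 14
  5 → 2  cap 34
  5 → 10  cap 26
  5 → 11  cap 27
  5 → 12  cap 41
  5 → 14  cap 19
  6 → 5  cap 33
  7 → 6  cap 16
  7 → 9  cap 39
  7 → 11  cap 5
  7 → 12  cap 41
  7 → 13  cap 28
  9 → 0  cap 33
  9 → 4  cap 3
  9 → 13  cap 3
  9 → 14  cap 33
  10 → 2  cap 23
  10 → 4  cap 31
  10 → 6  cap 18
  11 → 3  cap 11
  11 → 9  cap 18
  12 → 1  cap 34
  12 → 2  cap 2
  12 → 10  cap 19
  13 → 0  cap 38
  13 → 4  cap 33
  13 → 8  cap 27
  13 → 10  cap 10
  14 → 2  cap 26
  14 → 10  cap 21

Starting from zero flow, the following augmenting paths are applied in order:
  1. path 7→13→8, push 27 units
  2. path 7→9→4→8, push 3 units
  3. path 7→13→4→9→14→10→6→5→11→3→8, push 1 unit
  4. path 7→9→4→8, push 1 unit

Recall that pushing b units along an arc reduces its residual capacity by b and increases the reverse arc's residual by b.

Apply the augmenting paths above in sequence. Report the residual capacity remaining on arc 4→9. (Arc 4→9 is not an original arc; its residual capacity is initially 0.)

Residual capacity of (4,9): 3

after path 1 (7→13→8, push 27): res(4,9)=0
after path 2 (7→9→4→8, push 3): res(4,9)=3
after path 3 (7→13→4→9→14→10→6→5→11→3→8, push 1): res(4,9)=2
after path 4 (7→9→4→8, push 1): res(4,9)=3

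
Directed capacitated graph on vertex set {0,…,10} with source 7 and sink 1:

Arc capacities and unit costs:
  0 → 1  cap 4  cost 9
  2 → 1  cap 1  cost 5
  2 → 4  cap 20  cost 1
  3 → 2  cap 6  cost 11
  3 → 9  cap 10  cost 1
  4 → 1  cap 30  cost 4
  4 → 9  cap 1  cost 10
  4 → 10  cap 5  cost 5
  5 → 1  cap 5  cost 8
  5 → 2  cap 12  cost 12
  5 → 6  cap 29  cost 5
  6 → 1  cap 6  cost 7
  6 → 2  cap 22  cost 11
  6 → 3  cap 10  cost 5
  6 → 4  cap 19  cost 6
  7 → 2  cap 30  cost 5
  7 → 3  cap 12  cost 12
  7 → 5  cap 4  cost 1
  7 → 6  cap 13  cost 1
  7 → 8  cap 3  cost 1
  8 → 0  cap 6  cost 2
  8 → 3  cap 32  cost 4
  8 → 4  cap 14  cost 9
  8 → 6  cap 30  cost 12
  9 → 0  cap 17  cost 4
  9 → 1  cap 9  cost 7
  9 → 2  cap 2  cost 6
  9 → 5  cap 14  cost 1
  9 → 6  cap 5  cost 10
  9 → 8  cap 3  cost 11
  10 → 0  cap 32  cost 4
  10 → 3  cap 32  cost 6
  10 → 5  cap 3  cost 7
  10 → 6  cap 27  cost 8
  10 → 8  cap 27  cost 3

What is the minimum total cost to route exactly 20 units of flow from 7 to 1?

shortest-cost path #1: 7→6→1 push 6 @ unit cost 8 (adds 48)
shortest-cost path #2: 7→5→1 push 4 @ unit cost 9 (adds 36)
shortest-cost path #3: 7→2→1 push 1 @ unit cost 10 (adds 10)
shortest-cost path #4: 7→2→4→1 push 9 @ unit cost 10 (adds 90)
total cost = 184

Minimum cost for 20 units: 184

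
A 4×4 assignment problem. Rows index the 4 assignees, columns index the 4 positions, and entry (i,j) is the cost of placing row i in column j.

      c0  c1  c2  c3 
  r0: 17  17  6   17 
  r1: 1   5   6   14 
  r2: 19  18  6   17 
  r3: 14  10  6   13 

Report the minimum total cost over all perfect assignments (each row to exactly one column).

Minimum assignment cost: 34

one of 2 optimal assignments: row0→col2 (cost 6), row1→col0 (cost 1), row2→col3 (cost 17), row3→col1 (cost 10)
total = 6 + 1 + 17 + 10 = 34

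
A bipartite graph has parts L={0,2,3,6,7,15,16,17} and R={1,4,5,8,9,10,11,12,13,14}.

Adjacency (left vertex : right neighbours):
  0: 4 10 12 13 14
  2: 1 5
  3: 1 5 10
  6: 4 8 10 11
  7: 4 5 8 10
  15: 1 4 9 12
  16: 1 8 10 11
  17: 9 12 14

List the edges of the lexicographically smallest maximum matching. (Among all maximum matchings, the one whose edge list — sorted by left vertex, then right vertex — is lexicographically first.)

Lex-smallest maximum matching: {(0,4), (2,1), (3,5), (6,8), (7,10), (15,9), (16,11), (17,12)}

|M| = 8 (so the lex-smallest maximum matching has 8 edges)
process left vertices in ascending order; for each, take the smallest-labelled available neighbour that still permits 8 edges overall, or leave it unmatched if none does
lex-smallest matching: {0-4, 2-1, 3-5, 6-8, 7-10, 15-9, 16-11, 17-12}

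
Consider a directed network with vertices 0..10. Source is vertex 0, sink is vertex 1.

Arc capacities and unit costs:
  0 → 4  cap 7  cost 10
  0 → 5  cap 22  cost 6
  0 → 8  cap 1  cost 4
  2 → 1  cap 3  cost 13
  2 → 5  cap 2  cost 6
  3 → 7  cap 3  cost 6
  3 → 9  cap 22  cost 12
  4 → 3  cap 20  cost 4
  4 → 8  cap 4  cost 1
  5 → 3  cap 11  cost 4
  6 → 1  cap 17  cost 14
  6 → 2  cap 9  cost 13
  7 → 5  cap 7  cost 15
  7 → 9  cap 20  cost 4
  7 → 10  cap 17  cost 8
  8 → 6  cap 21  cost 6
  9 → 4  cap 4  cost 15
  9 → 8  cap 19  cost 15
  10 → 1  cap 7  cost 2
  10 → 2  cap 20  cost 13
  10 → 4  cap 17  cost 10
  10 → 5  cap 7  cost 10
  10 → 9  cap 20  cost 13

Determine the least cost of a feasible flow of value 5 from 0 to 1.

shortest-cost path #1: 0→8→6→1 push 1 @ unit cost 24 (adds 24)
shortest-cost path #2: 0→5→3→7→10→1 push 3 @ unit cost 26 (adds 78)
shortest-cost path #3: 0→4→8→6→1 push 1 @ unit cost 31 (adds 31)
total cost = 133

Minimum cost for 5 units: 133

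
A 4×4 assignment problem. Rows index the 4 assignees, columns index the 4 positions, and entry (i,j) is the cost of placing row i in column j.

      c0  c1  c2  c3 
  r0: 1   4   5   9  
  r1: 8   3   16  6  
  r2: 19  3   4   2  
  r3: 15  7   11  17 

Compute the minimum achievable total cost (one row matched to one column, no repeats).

Minimum assignment cost: 17

optimal assignment: row0→col0 (cost 1), row1→col1 (cost 3), row2→col3 (cost 2), row3→col2 (cost 11)
total = 1 + 3 + 2 + 11 = 17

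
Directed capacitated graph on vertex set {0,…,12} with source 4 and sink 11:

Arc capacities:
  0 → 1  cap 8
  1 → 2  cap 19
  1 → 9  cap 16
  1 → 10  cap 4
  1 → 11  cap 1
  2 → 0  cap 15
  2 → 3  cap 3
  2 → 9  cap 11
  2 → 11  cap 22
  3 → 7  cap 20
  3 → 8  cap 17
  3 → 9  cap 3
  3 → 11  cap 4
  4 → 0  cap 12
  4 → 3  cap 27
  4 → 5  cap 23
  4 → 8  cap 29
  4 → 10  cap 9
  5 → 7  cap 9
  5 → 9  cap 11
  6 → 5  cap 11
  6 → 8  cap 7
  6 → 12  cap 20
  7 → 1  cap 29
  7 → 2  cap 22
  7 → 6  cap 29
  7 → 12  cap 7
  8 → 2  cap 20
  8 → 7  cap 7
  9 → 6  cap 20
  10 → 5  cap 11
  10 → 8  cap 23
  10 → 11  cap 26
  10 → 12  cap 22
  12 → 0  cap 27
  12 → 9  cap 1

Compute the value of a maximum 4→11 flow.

augment #1: 4→3→11 bottleneck 4, total now 4
augment #2: 4→10→11 bottleneck 9, total now 13
augment #3: 4→0→1→11 bottleneck 1, total now 14
augment #4: 4→8→2→11 bottleneck 20, total now 34
augment #5: 4→0→1→2→11 bottleneck 2, total now 36
augment #6: 4→0→1→10→11 bottleneck 4, total now 40

Maximum flow value: 40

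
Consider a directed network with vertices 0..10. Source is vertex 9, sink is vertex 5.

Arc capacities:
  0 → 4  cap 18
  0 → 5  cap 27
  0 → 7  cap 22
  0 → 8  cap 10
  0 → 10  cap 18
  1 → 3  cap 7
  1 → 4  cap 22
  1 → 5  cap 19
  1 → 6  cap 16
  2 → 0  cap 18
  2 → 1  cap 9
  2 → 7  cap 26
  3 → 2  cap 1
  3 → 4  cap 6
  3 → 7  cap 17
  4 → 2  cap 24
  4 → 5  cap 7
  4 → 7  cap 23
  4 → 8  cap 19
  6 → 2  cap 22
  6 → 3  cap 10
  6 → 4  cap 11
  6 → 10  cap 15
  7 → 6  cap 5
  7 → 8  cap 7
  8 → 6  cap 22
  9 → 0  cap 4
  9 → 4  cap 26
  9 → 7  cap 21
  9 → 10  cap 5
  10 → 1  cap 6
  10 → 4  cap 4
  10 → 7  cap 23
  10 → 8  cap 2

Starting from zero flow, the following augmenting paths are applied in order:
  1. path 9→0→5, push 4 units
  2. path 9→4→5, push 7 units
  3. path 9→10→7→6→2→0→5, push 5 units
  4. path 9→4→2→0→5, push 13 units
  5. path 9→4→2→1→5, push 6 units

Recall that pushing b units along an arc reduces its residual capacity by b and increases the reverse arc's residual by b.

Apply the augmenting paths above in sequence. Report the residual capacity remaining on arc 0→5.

after path 1 (9→0→5, push 4): res(0,5)=23
after path 2 (9→4→5, push 7): res(0,5)=23
after path 3 (9→10→7→6→2→0→5, push 5): res(0,5)=18
after path 4 (9→4→2→0→5, push 13): res(0,5)=5
after path 5 (9→4→2→1→5, push 6): res(0,5)=5

Residual capacity of (0,5): 5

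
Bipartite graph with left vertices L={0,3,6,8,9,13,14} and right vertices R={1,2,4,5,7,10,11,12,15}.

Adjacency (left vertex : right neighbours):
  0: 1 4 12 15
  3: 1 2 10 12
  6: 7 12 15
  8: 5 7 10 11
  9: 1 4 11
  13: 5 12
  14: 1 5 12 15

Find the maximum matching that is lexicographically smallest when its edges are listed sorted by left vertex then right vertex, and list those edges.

Lex-smallest maximum matching: {(0,1), (3,2), (6,7), (8,5), (9,4), (13,12), (14,15)}

|M| = 7 (so the lex-smallest maximum matching has 7 edges)
process left vertices in ascending order; for each, take the smallest-labelled available neighbour that still permits 7 edges overall, or leave it unmatched if none does
lex-smallest matching: {0-1, 3-2, 6-7, 8-5, 9-4, 13-12, 14-15}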